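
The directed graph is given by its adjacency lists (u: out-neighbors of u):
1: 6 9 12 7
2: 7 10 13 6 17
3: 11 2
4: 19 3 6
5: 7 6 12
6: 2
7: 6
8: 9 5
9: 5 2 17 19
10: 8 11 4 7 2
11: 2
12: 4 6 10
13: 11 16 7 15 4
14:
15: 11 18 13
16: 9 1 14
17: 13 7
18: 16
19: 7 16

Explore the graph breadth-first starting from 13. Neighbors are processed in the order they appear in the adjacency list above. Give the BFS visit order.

Visit 13; enqueue 11, 16, 7, 15, 4 → queue [11, 16, 7, 15, 4]
Visit 11; enqueue 2 → queue [16, 7, 15, 4, 2]
Visit 16; enqueue 9, 1, 14 → queue [7, 15, 4, 2, 9, 1, 14]
Visit 7; enqueue 6 → queue [15, 4, 2, 9, 1, 14, 6]
Visit 15; enqueue 18 → queue [4, 2, 9, 1, 14, 6, 18]
Visit 4; enqueue 19, 3 → queue [2, 9, 1, 14, 6, 18, 19, 3]
Visit 2; enqueue 10, 17 → queue [9, 1, 14, 6, 18, 19, 3, 10, 17]
Visit 9; enqueue 5 → queue [1, 14, 6, 18, 19, 3, 10, 17, 5]
Visit 1; enqueue 12 → queue [14, 6, 18, 19, 3, 10, 17, 5, 12]
Visit 14 → queue [6, 18, 19, 3, 10, 17, 5, 12]
Visit 6 → queue [18, 19, 3, 10, 17, 5, 12]
Visit 18 → queue [19, 3, 10, 17, 5, 12]
Visit 19 → queue [3, 10, 17, 5, 12]
Visit 3 → queue [10, 17, 5, 12]
Visit 10; enqueue 8 → queue [17, 5, 12, 8]
Visit 17 → queue [5, 12, 8]
Visit 5 → queue [12, 8]
Visit 12 → queue [8]
Visit 8 → queue []

13 11 16 7 15 4 2 9 1 14 6 18 19 3 10 17 5 12 8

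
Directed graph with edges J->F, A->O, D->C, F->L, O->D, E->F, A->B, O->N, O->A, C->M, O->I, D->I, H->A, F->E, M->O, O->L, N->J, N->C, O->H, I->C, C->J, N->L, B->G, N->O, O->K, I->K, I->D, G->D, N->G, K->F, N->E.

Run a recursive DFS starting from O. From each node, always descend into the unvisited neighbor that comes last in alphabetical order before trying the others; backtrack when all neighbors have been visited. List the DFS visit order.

O → N → L → J → F → E → G → D → I → K → C → M → H → A → B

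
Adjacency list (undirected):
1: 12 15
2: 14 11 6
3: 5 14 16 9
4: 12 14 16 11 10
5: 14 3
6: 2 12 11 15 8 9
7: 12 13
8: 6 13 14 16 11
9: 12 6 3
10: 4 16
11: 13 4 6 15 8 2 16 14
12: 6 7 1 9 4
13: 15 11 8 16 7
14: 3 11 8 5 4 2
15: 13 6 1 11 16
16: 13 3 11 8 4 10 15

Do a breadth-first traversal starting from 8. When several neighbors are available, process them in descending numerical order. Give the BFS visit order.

Visit 8; enqueue 16, 14, 13, 11, 6 → queue [16, 14, 13, 11, 6]
Visit 16; enqueue 15, 10, 4, 3 → queue [14, 13, 11, 6, 15, 10, 4, 3]
Visit 14; enqueue 5, 2 → queue [13, 11, 6, 15, 10, 4, 3, 5, 2]
Visit 13; enqueue 7 → queue [11, 6, 15, 10, 4, 3, 5, 2, 7]
Visit 11 → queue [6, 15, 10, 4, 3, 5, 2, 7]
Visit 6; enqueue 12, 9 → queue [15, 10, 4, 3, 5, 2, 7, 12, 9]
Visit 15; enqueue 1 → queue [10, 4, 3, 5, 2, 7, 12, 9, 1]
Visit 10 → queue [4, 3, 5, 2, 7, 12, 9, 1]
Visit 4 → queue [3, 5, 2, 7, 12, 9, 1]
Visit 3 → queue [5, 2, 7, 12, 9, 1]
Visit 5 → queue [2, 7, 12, 9, 1]
Visit 2 → queue [7, 12, 9, 1]
Visit 7 → queue [12, 9, 1]
Visit 12 → queue [9, 1]
Visit 9 → queue [1]
Visit 1 → queue []

8, 16, 14, 13, 11, 6, 15, 10, 4, 3, 5, 2, 7, 12, 9, 1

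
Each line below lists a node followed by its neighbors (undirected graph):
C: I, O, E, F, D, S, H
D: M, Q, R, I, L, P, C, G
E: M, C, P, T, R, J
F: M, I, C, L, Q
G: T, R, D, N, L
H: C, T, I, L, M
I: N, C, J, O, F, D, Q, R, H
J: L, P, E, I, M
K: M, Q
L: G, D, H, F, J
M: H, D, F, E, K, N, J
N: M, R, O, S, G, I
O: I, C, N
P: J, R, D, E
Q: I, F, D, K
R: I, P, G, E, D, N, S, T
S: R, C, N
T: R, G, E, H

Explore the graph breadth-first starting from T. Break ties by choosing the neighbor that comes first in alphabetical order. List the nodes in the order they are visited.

T E G H R C J M P D L N I S F O K Q

Visit T; enqueue E, G, H, R → queue [E, G, H, R]
Visit E; enqueue C, J, M, P → queue [G, H, R, C, J, M, P]
Visit G; enqueue D, L, N → queue [H, R, C, J, M, P, D, L, N]
Visit H; enqueue I → queue [R, C, J, M, P, D, L, N, I]
Visit R; enqueue S → queue [C, J, M, P, D, L, N, I, S]
Visit C; enqueue F, O → queue [J, M, P, D, L, N, I, S, F, O]
Visit J → queue [M, P, D, L, N, I, S, F, O]
Visit M; enqueue K → queue [P, D, L, N, I, S, F, O, K]
Visit P → queue [D, L, N, I, S, F, O, K]
Visit D; enqueue Q → queue [L, N, I, S, F, O, K, Q]
Visit L → queue [N, I, S, F, O, K, Q]
Visit N → queue [I, S, F, O, K, Q]
Visit I → queue [S, F, O, K, Q]
Visit S → queue [F, O, K, Q]
Visit F → queue [O, K, Q]
Visit O → queue [K, Q]
Visit K → queue [Q]
Visit Q → queue []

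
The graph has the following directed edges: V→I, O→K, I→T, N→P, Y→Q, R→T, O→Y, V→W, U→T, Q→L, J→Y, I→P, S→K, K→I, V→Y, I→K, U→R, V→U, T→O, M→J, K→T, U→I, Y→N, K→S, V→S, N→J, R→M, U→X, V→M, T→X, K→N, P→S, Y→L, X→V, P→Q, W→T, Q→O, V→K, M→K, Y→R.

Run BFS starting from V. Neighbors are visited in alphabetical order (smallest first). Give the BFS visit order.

V → I → K → M → S → U → W → Y → P → T → N → J → R → X → L → Q → O

Visit V; enqueue I, K, M, S, U, W, Y → queue [I, K, M, S, U, W, Y]
Visit I; enqueue P, T → queue [K, M, S, U, W, Y, P, T]
Visit K; enqueue N → queue [M, S, U, W, Y, P, T, N]
Visit M; enqueue J → queue [S, U, W, Y, P, T, N, J]
Visit S → queue [U, W, Y, P, T, N, J]
Visit U; enqueue R, X → queue [W, Y, P, T, N, J, R, X]
Visit W → queue [Y, P, T, N, J, R, X]
Visit Y; enqueue L, Q → queue [P, T, N, J, R, X, L, Q]
Visit P → queue [T, N, J, R, X, L, Q]
Visit T; enqueue O → queue [N, J, R, X, L, Q, O]
Visit N → queue [J, R, X, L, Q, O]
Visit J → queue [R, X, L, Q, O]
Visit R → queue [X, L, Q, O]
Visit X → queue [L, Q, O]
Visit L → queue [Q, O]
Visit Q → queue [O]
Visit O → queue []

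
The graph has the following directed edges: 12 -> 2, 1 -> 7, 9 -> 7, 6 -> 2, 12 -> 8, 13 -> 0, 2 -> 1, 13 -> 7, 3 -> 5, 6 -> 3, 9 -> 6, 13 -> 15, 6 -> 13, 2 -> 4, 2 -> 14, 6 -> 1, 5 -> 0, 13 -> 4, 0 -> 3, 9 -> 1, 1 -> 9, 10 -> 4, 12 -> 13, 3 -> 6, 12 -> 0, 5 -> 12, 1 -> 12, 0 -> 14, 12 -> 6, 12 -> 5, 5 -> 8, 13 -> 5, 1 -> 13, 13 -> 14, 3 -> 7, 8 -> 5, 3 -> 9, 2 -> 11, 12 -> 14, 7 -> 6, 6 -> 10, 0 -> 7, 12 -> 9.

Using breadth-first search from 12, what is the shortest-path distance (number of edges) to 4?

Level 0: 12
Level 1: 0, 2, 5, 6, 8, 9, 13, 14
Level 2: 1, 3, 4, 7, 10, 11, 15
4 first appears at level 2.

2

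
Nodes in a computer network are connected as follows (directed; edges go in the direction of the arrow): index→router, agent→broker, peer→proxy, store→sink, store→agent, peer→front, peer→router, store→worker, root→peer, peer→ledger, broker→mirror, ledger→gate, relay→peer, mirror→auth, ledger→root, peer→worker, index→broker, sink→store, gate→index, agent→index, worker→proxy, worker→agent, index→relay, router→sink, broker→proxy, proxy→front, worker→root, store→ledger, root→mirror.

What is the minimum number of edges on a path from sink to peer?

Level 0: sink
Level 1: store
Level 2: agent, ledger, worker
Level 3: broker, gate, index, proxy, root
Level 4: front, mirror, peer, relay, router
Level 5: auth
peer first appears at level 4.

4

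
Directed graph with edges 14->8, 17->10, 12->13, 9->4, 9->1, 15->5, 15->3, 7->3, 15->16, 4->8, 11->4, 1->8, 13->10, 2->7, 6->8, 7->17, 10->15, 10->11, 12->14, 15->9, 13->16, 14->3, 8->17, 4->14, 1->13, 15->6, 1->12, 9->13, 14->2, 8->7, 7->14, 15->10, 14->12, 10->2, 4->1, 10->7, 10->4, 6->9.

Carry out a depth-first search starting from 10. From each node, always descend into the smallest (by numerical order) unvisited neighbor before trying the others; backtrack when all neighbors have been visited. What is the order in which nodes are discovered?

10 -> 2 -> 7 -> 3 -> 14 -> 8 -> 17 -> 12 -> 13 -> 16 -> 4 -> 1 -> 11 -> 15 -> 5 -> 6 -> 9

Visit 10
10 → 2
2 → 7
7 → 3
7 → 14
14 → 8
8 → 17
14 → 12
12 → 13
13 → 16
10 → 4
4 → 1
10 → 11
10 → 15
15 → 5
15 → 6
6 → 9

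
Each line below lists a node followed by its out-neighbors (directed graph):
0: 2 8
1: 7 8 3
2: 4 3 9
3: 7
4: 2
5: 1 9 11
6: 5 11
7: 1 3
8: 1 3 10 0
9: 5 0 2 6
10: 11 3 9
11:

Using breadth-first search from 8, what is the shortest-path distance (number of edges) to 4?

3

Level 0: 8
Level 1: 0, 1, 3, 10
Level 2: 2, 7, 9, 11
Level 3: 4, 5, 6
4 first appears at level 3.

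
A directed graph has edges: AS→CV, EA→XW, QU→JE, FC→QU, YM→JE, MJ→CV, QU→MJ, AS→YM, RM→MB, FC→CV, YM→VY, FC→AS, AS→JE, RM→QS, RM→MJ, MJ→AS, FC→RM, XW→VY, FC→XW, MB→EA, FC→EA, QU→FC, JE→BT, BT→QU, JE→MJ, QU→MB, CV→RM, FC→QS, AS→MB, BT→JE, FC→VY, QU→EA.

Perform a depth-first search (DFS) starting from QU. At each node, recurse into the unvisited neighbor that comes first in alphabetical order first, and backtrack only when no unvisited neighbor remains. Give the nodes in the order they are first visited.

Visit QU
QU → EA
EA → XW
XW → VY
QU → FC
FC → AS
AS → CV
CV → RM
RM → MB
RM → MJ
RM → QS
AS → JE
JE → BT
AS → YM

QU, EA, XW, VY, FC, AS, CV, RM, MB, MJ, QS, JE, BT, YM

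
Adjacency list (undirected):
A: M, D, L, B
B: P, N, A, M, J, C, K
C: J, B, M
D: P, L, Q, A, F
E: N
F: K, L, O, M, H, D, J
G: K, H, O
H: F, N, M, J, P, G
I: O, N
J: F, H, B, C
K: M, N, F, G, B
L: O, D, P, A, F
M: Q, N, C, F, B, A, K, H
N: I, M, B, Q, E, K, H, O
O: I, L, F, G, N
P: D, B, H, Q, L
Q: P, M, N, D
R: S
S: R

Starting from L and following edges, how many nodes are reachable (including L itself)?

BFS from L visits: L, P, O, F, D, A, Q, H, B, N, I, G, M, K, J, C, E
Reachable nodes: 17 of 19 total.

17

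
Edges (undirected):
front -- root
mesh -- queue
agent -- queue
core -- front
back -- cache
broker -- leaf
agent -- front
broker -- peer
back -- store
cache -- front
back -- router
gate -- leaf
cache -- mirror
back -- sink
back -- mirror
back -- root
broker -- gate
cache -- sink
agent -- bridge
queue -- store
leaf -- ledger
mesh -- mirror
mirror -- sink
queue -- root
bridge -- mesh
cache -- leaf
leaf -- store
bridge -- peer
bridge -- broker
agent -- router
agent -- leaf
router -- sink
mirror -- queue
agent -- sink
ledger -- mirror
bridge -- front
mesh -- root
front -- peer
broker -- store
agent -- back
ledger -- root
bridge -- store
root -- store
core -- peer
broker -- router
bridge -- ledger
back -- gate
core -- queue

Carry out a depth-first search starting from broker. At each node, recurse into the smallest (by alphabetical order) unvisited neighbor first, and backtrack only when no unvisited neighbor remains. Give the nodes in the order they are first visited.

Visit broker
broker → bridge
bridge → agent
agent → back
back → cache
cache → front
front → core
core → peer
core → queue
queue → mesh
mesh → mirror
mirror → ledger
ledger → leaf
leaf → gate
leaf → store
store → root
mirror → sink
sink → router

broker -> bridge -> agent -> back -> cache -> front -> core -> peer -> queue -> mesh -> mirror -> ledger -> leaf -> gate -> store -> root -> sink -> router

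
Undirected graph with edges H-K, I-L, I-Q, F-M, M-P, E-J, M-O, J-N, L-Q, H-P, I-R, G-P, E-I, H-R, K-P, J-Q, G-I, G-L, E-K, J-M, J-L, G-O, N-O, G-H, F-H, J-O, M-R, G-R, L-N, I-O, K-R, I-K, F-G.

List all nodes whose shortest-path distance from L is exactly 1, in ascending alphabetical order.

Level 0: L
Level 1: G, I, J, N, Q
Level 2: E, F, H, K, M, O, P, R

G, I, J, N, Q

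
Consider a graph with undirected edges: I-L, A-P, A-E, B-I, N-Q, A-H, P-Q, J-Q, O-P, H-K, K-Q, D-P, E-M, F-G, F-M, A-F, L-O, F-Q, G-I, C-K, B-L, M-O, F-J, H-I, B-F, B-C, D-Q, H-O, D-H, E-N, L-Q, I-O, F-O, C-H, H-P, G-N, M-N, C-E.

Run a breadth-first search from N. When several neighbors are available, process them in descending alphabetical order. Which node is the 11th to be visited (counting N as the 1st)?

Visit N; enqueue Q, M, G, E → queue [Q, M, G, E]
Visit Q; enqueue P, L, K, J, F, D → queue [M, G, E, P, L, K, J, F, D]
Visit M; enqueue O → queue [G, E, P, L, K, J, F, D, O]
Visit G; enqueue I → queue [E, P, L, K, J, F, D, O, I]
Visit E; enqueue C, A → queue [P, L, K, J, F, D, O, I, C, A]
Visit P; enqueue H → queue [L, K, J, F, D, O, I, C, A, H]
Visit L; enqueue B → queue [K, J, F, D, O, I, C, A, H, B]
Visit K → queue [J, F, D, O, I, C, A, H, B]
Visit J → queue [F, D, O, I, C, A, H, B]
Visit F → queue [D, O, I, C, A, H, B]
Visit D → queue [O, I, C, A, H, B]
Visit O → queue [I, C, A, H, B]
Visit I → queue [C, A, H, B]
Visit C → queue [A, H, B]
Visit A → queue [H, B]
Visit H → queue [B]
Visit B → queue []

Visit order: N, Q, M, G, E, P, L, K, J, F, D, O, I, C, A, H, B

D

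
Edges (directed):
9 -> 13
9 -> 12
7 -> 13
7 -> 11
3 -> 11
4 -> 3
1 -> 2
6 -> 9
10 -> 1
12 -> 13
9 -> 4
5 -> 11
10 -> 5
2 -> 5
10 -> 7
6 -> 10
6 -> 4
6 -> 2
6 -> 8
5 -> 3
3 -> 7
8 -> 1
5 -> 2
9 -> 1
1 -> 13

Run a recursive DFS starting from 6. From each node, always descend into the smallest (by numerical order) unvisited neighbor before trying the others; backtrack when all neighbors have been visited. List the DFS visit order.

Visit 6
6 → 2
2 → 5
5 → 3
3 → 7
7 → 11
7 → 13
6 → 4
6 → 8
8 → 1
6 → 9
9 → 12
6 → 10

6 → 2 → 5 → 3 → 7 → 11 → 13 → 4 → 8 → 1 → 9 → 12 → 10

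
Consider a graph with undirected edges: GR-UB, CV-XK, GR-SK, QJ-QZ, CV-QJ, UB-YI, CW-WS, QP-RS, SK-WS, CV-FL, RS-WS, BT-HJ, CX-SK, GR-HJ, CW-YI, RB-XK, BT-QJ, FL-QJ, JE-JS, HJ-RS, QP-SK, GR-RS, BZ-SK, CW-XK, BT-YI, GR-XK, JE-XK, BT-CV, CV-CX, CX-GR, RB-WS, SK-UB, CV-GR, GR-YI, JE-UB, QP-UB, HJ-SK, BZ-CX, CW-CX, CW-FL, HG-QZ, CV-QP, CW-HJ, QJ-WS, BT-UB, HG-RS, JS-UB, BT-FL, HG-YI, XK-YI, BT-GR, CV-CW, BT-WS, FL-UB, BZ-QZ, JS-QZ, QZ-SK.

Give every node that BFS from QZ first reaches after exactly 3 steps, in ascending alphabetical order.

CW, RB, XK

Level 0: QZ
Level 1: BZ, HG, JS, QJ, SK
Level 2: BT, CV, CX, FL, GR, HJ, JE, QP, RS, UB, WS, YI
Level 3: CW, RB, XK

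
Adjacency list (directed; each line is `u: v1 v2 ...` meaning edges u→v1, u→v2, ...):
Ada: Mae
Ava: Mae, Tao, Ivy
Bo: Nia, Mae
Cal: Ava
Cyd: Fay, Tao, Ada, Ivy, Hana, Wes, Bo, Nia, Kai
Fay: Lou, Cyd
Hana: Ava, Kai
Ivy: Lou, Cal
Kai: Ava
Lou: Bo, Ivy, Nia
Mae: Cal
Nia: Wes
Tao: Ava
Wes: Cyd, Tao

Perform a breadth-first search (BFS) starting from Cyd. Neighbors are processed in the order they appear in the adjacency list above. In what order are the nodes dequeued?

Visit Cyd; enqueue Fay, Tao, Ada, Ivy, Hana, Wes, Bo, Nia, Kai → queue [Fay, Tao, Ada, Ivy, Hana, Wes, Bo, Nia, Kai]
Visit Fay; enqueue Lou → queue [Tao, Ada, Ivy, Hana, Wes, Bo, Nia, Kai, Lou]
Visit Tao; enqueue Ava → queue [Ada, Ivy, Hana, Wes, Bo, Nia, Kai, Lou, Ava]
Visit Ada; enqueue Mae → queue [Ivy, Hana, Wes, Bo, Nia, Kai, Lou, Ava, Mae]
Visit Ivy; enqueue Cal → queue [Hana, Wes, Bo, Nia, Kai, Lou, Ava, Mae, Cal]
Visit Hana → queue [Wes, Bo, Nia, Kai, Lou, Ava, Mae, Cal]
Visit Wes → queue [Bo, Nia, Kai, Lou, Ava, Mae, Cal]
Visit Bo → queue [Nia, Kai, Lou, Ava, Mae, Cal]
Visit Nia → queue [Kai, Lou, Ava, Mae, Cal]
Visit Kai → queue [Lou, Ava, Mae, Cal]
Visit Lou → queue [Ava, Mae, Cal]
Visit Ava → queue [Mae, Cal]
Visit Mae → queue [Cal]
Visit Cal → queue []

Cyd, Fay, Tao, Ada, Ivy, Hana, Wes, Bo, Nia, Kai, Lou, Ava, Mae, Cal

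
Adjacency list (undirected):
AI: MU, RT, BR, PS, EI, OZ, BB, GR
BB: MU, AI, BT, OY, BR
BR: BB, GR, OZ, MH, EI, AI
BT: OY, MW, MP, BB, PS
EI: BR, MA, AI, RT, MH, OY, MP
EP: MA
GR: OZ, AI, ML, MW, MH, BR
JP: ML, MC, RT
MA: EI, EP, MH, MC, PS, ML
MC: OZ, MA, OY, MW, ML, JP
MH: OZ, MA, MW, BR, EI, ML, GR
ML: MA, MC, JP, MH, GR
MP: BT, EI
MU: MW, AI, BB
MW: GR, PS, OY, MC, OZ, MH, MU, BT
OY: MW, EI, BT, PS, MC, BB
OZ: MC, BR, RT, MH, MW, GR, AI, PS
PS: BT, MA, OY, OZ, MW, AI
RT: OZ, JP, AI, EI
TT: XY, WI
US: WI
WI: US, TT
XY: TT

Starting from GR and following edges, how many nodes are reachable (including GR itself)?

19

BFS from GR visits: GR, OZ, AI, ML, MW, MH, BR, MC, RT, PS, MU, EI, BB, MA, JP, OY, BT, MP, EP
Reachable nodes: 19 of 23 total.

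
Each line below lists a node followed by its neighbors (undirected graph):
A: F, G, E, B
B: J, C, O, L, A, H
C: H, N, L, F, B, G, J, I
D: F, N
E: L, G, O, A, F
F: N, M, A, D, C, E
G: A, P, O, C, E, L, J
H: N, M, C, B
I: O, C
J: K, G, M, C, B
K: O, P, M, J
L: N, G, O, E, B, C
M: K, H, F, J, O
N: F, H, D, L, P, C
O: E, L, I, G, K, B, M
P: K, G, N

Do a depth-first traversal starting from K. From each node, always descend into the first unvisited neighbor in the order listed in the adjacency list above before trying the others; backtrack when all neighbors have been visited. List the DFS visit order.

Visit K
K → O
O → E
E → L
L → N
N → F
F → M
M → H
H → C
C → B
B → J
J → G
G → A
G → P
C → I
F → D

K, O, E, L, N, F, M, H, C, B, J, G, A, P, I, D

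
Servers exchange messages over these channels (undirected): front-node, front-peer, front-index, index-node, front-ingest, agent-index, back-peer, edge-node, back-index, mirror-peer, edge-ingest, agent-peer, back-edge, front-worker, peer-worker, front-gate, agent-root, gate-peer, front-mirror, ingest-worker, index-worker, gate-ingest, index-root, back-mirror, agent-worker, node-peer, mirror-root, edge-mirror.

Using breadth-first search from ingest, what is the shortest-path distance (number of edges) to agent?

2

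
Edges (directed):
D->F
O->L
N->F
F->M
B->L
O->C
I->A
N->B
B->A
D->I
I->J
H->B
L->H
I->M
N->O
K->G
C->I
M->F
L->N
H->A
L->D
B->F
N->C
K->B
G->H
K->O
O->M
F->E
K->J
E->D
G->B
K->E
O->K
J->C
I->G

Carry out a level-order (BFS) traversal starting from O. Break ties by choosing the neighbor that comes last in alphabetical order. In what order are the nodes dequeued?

O, M, L, K, C, F, N, H, D, J, G, E, B, I, A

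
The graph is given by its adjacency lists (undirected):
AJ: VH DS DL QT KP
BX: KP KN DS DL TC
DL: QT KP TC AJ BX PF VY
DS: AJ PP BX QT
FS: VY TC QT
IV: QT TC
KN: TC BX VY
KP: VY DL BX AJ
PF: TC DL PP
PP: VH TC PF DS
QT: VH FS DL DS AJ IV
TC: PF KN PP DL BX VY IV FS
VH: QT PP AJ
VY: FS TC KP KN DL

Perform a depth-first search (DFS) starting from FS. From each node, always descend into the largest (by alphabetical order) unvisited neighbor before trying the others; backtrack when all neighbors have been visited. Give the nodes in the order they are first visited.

FS -> VY -> TC -> PP -> VH -> QT -> IV -> DS -> BX -> KP -> DL -> PF -> AJ -> KN

Visit FS
FS → VY
VY → TC
TC → PP
PP → VH
VH → QT
QT → IV
QT → DS
DS → BX
BX → KP
KP → DL
DL → PF
DL → AJ
BX → KN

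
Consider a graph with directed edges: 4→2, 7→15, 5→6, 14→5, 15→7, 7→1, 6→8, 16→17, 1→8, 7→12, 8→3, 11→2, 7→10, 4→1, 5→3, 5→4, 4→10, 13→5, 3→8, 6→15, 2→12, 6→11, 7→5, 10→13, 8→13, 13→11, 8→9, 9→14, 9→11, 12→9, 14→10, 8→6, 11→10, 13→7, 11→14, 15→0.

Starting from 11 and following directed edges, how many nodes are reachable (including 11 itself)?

BFS from 11 visits: 11, 2, 10, 14, 12, 13, 5, 9, 7, 3, 4, 6, 1, 15, 8, 0
Reachable nodes: 16 of 18 total.

16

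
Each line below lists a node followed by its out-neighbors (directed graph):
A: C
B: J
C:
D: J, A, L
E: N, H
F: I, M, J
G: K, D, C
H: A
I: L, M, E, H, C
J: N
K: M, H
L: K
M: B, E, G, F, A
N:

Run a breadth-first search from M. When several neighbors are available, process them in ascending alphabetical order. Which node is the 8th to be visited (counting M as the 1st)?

J

Visit M; enqueue A, B, E, F, G → queue [A, B, E, F, G]
Visit A; enqueue C → queue [B, E, F, G, C]
Visit B; enqueue J → queue [E, F, G, C, J]
Visit E; enqueue H, N → queue [F, G, C, J, H, N]
Visit F; enqueue I → queue [G, C, J, H, N, I]
Visit G; enqueue D, K → queue [C, J, H, N, I, D, K]
Visit C → queue [J, H, N, I, D, K]
Visit J → queue [H, N, I, D, K]
Visit H → queue [N, I, D, K]
Visit N → queue [I, D, K]
Visit I; enqueue L → queue [D, K, L]
Visit D → queue [K, L]
Visit K → queue [L]
Visit L → queue []

Visit order: M, A, B, E, F, G, C, J, H, N, I, D, K, L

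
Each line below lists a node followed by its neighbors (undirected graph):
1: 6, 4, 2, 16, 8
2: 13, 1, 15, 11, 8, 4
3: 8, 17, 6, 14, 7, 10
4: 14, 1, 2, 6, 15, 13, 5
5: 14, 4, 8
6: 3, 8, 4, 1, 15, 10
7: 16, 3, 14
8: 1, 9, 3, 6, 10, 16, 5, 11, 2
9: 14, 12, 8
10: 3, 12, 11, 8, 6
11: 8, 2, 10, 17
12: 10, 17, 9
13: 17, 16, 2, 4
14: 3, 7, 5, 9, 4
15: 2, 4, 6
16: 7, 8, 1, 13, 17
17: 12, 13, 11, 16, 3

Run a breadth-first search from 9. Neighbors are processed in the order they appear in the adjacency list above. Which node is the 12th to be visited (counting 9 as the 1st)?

Visit 9; enqueue 14, 12, 8 → queue [14, 12, 8]
Visit 14; enqueue 3, 7, 5, 4 → queue [12, 8, 3, 7, 5, 4]
Visit 12; enqueue 10, 17 → queue [8, 3, 7, 5, 4, 10, 17]
Visit 8; enqueue 1, 6, 16, 11, 2 → queue [3, 7, 5, 4, 10, 17, 1, 6, 16, 11, 2]
Visit 3 → queue [7, 5, 4, 10, 17, 1, 6, 16, 11, 2]
Visit 7 → queue [5, 4, 10, 17, 1, 6, 16, 11, 2]
Visit 5 → queue [4, 10, 17, 1, 6, 16, 11, 2]
Visit 4; enqueue 15, 13 → queue [10, 17, 1, 6, 16, 11, 2, 15, 13]
Visit 10 → queue [17, 1, 6, 16, 11, 2, 15, 13]
Visit 17 → queue [1, 6, 16, 11, 2, 15, 13]
Visit 1 → queue [6, 16, 11, 2, 15, 13]
Visit 6 → queue [16, 11, 2, 15, 13]
Visit 16 → queue [11, 2, 15, 13]
Visit 11 → queue [2, 15, 13]
Visit 2 → queue [15, 13]
Visit 15 → queue [13]
Visit 13 → queue []

Visit order: 9, 14, 12, 8, 3, 7, 5, 4, 10, 17, 1, 6, 16, 11, 2, 15, 13

6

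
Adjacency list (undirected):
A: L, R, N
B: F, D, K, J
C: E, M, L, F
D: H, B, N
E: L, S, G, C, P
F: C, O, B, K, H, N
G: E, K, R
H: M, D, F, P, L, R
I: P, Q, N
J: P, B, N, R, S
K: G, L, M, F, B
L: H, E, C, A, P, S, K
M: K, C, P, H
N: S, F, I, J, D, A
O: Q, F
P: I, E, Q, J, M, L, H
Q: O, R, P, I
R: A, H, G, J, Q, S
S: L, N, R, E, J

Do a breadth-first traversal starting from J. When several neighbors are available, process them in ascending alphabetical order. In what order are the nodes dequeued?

Visit J; enqueue B, N, P, R, S → queue [B, N, P, R, S]
Visit B; enqueue D, F, K → queue [N, P, R, S, D, F, K]
Visit N; enqueue A, I → queue [P, R, S, D, F, K, A, I]
Visit P; enqueue E, H, L, M, Q → queue [R, S, D, F, K, A, I, E, H, L, M, Q]
Visit R; enqueue G → queue [S, D, F, K, A, I, E, H, L, M, Q, G]
Visit S → queue [D, F, K, A, I, E, H, L, M, Q, G]
Visit D → queue [F, K, A, I, E, H, L, M, Q, G]
Visit F; enqueue C, O → queue [K, A, I, E, H, L, M, Q, G, C, O]
Visit K → queue [A, I, E, H, L, M, Q, G, C, O]
Visit A → queue [I, E, H, L, M, Q, G, C, O]
Visit I → queue [E, H, L, M, Q, G, C, O]
Visit E → queue [H, L, M, Q, G, C, O]
Visit H → queue [L, M, Q, G, C, O]
Visit L → queue [M, Q, G, C, O]
Visit M → queue [Q, G, C, O]
Visit Q → queue [G, C, O]
Visit G → queue [C, O]
Visit C → queue [O]
Visit O → queue []

J B N P R S D F K A I E H L M Q G C O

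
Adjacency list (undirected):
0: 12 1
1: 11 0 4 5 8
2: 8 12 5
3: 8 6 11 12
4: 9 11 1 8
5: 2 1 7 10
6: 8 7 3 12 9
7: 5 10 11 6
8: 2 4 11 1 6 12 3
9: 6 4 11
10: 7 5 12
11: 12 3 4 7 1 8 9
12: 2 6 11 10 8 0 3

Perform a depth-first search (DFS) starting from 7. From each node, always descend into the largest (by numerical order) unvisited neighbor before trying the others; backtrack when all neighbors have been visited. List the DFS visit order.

7, 11, 12, 10, 5, 2, 8, 6, 9, 4, 1, 0, 3

Visit 7
7 → 11
11 → 12
12 → 10
10 → 5
5 → 2
2 → 8
8 → 6
6 → 9
9 → 4
4 → 1
1 → 0
6 → 3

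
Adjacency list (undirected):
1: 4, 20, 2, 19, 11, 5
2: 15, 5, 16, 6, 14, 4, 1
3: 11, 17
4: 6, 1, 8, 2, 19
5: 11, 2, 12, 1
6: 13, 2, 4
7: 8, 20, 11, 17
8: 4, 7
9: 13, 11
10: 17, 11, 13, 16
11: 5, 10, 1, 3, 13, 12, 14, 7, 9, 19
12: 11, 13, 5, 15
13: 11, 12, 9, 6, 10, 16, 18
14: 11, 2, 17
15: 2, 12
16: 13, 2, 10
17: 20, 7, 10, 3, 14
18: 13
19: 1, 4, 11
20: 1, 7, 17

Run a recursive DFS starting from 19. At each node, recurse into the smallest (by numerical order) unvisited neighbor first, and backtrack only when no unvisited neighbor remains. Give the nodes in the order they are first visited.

19, 1, 2, 4, 6, 13, 9, 11, 3, 17, 7, 8, 20, 10, 16, 14, 5, 12, 15, 18

Visit 19
19 → 1
1 → 2
2 → 4
4 → 6
6 → 13
13 → 9
9 → 11
11 → 3
3 → 17
17 → 7
7 → 8
7 → 20
17 → 10
10 → 16
17 → 14
11 → 5
5 → 12
12 → 15
13 → 18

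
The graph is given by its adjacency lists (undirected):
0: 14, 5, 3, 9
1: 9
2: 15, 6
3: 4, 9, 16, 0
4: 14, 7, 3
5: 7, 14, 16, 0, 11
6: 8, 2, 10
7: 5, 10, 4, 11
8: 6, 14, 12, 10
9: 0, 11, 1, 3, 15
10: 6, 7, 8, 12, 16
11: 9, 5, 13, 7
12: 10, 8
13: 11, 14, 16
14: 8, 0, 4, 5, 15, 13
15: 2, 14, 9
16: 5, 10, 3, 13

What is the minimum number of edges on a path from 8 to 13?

2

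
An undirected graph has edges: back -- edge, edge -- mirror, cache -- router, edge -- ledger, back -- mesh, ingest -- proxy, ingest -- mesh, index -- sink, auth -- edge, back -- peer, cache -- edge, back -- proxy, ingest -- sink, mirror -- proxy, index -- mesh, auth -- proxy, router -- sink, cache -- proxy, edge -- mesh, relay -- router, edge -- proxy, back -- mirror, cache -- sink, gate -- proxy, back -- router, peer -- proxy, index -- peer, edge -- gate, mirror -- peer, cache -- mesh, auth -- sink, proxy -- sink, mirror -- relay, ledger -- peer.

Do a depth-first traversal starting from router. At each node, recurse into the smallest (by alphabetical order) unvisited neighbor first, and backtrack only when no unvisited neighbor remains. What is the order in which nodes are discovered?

Visit router
router → back
back → edge
edge → auth
auth → proxy
proxy → cache
cache → mesh
mesh → index
index → peer
peer → ledger
peer → mirror
mirror → relay
index → sink
sink → ingest
proxy → gate

router → back → edge → auth → proxy → cache → mesh → index → peer → ledger → mirror → relay → sink → ingest → gate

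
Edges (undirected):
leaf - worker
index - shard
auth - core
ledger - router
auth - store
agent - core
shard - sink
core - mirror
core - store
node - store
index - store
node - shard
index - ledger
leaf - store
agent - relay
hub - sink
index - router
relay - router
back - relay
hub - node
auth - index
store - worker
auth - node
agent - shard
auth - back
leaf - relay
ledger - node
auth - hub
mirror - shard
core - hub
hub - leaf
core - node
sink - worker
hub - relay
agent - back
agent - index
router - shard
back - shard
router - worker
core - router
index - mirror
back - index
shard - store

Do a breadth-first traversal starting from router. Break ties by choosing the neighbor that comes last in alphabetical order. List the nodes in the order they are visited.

router worker shard relay ledger index core store sink leaf node mirror back agent hub auth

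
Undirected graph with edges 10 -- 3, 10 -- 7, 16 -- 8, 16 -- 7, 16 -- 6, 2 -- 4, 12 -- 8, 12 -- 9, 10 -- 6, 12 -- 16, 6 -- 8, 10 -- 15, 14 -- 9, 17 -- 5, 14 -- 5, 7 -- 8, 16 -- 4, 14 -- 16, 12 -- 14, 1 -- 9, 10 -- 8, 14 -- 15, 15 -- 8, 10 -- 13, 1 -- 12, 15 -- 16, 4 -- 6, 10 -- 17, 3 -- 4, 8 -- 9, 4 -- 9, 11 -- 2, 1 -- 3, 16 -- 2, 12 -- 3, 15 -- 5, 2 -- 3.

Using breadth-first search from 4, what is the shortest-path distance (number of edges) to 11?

2

Level 0: 4
Level 1: 2, 3, 6, 9, 16
Level 2: 1, 7, 8, 10, 11, 12, 14, 15
Level 3: 5, 13, 17
11 first appears at level 2.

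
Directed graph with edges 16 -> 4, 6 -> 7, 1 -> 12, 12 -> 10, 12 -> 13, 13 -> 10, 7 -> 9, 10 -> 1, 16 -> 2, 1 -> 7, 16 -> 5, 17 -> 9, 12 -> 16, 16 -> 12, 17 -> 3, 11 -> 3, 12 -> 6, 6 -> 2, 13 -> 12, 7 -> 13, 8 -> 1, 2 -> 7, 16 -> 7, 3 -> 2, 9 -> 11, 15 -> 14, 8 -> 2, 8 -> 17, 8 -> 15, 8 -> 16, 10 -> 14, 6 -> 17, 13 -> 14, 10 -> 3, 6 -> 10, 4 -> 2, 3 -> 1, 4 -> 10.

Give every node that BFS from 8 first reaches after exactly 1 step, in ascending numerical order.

1, 2, 15, 16, 17

Level 0: 8
Level 1: 1, 2, 15, 16, 17
Level 2: 3, 4, 5, 7, 9, 12, 14
Level 3: 6, 10, 11, 13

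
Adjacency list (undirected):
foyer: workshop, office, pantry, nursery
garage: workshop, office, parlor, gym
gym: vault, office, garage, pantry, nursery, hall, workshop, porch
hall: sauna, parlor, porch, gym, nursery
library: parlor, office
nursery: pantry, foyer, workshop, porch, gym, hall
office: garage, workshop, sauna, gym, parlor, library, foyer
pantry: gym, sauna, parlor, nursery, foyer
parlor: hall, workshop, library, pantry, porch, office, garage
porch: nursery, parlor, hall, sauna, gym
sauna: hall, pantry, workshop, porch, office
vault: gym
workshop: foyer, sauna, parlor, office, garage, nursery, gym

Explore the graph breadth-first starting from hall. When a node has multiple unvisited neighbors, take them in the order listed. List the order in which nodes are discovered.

Visit hall; enqueue sauna, parlor, porch, gym, nursery → queue [sauna, parlor, porch, gym, nursery]
Visit sauna; enqueue pantry, workshop, office → queue [parlor, porch, gym, nursery, pantry, workshop, office]
Visit parlor; enqueue library, garage → queue [porch, gym, nursery, pantry, workshop, office, library, garage]
Visit porch → queue [gym, nursery, pantry, workshop, office, library, garage]
Visit gym; enqueue vault → queue [nursery, pantry, workshop, office, library, garage, vault]
Visit nursery; enqueue foyer → queue [pantry, workshop, office, library, garage, vault, foyer]
Visit pantry → queue [workshop, office, library, garage, vault, foyer]
Visit workshop → queue [office, library, garage, vault, foyer]
Visit office → queue [library, garage, vault, foyer]
Visit library → queue [garage, vault, foyer]
Visit garage → queue [vault, foyer]
Visit vault → queue [foyer]
Visit foyer → queue []

hall, sauna, parlor, porch, gym, nursery, pantry, workshop, office, library, garage, vault, foyer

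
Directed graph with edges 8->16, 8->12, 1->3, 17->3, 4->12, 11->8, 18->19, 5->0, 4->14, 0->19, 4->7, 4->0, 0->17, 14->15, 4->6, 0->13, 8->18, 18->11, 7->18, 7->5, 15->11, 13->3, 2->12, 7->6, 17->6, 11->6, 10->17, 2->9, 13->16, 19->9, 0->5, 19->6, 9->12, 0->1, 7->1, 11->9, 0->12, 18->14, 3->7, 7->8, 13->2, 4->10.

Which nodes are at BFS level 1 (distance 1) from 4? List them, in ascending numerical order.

Level 0: 4
Level 1: 0, 6, 7, 10, 12, 14
Level 2: 1, 5, 8, 13, 15, 17, 18, 19
Level 3: 2, 3, 9, 11, 16

0, 6, 7, 10, 12, 14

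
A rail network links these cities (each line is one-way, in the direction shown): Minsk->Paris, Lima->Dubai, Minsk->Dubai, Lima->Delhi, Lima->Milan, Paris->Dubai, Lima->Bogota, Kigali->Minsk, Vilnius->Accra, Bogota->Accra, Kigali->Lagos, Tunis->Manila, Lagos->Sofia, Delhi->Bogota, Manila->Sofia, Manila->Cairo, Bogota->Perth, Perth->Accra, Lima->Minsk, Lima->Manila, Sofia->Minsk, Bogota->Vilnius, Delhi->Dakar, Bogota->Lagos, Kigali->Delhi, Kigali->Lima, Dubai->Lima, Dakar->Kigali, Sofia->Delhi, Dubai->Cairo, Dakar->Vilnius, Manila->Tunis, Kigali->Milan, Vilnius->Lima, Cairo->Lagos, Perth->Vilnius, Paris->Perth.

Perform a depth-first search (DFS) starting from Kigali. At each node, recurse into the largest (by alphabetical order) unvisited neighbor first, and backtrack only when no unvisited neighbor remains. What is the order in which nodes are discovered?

Kigali, Minsk, Paris, Perth, Vilnius, Lima, Milan, Manila, Tunis, Sofia, Delhi, Dakar, Bogota, Lagos, Accra, Cairo, Dubai

Visit Kigali
Kigali → Minsk
Minsk → Paris
Paris → Perth
Perth → Vilnius
Vilnius → Lima
Lima → Milan
Lima → Manila
Manila → Tunis
Manila → Sofia
Sofia → Delhi
Delhi → Dakar
Delhi → Bogota
Bogota → Lagos
Bogota → Accra
Manila → Cairo
Lima → Dubai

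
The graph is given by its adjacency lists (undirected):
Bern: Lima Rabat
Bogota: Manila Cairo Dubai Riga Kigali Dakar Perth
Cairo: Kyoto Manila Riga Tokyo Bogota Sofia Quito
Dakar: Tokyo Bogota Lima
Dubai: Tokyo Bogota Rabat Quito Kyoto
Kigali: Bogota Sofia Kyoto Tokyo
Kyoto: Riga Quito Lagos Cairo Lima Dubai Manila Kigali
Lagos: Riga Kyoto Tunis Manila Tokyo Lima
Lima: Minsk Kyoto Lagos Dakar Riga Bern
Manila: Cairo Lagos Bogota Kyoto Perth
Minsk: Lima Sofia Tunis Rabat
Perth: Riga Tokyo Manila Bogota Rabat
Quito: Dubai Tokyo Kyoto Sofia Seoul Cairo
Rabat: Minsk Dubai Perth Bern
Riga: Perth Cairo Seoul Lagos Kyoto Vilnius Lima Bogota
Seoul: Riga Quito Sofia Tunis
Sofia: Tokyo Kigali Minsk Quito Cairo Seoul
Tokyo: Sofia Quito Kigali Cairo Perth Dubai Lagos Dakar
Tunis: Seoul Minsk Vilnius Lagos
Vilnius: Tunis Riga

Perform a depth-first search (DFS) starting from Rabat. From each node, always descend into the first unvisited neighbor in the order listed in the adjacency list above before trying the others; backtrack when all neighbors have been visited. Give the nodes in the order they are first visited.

Visit Rabat
Rabat → Minsk
Minsk → Lima
Lima → Kyoto
Kyoto → Riga
Riga → Perth
Perth → Tokyo
Tokyo → Sofia
Sofia → Kigali
Kigali → Bogota
Bogota → Manila
Manila → Cairo
Cairo → Quito
Quito → Dubai
Quito → Seoul
Seoul → Tunis
Tunis → Vilnius
Tunis → Lagos
Bogota → Dakar
Lima → Bern

Rabat, Minsk, Lima, Kyoto, Riga, Perth, Tokyo, Sofia, Kigali, Bogota, Manila, Cairo, Quito, Dubai, Seoul, Tunis, Vilnius, Lagos, Dakar, Bern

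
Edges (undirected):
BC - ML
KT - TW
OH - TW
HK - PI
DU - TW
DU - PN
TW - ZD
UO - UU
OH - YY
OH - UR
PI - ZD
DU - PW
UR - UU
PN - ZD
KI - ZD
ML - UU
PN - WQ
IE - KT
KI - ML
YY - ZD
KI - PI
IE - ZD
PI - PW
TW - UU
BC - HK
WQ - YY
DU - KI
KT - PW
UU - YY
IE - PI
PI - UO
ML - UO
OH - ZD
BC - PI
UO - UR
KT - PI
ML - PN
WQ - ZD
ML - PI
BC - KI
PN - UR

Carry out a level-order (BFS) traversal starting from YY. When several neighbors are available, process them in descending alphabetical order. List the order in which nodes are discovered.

YY → ZD → WQ → UU → OH → TW → PN → PI → KI → IE → UR → UO → ML → KT → DU → PW → HK → BC

Visit YY; enqueue ZD, WQ, UU, OH → queue [ZD, WQ, UU, OH]
Visit ZD; enqueue TW, PN, PI, KI, IE → queue [WQ, UU, OH, TW, PN, PI, KI, IE]
Visit WQ → queue [UU, OH, TW, PN, PI, KI, IE]
Visit UU; enqueue UR, UO, ML → queue [OH, TW, PN, PI, KI, IE, UR, UO, ML]
Visit OH → queue [TW, PN, PI, KI, IE, UR, UO, ML]
Visit TW; enqueue KT, DU → queue [PN, PI, KI, IE, UR, UO, ML, KT, DU]
Visit PN → queue [PI, KI, IE, UR, UO, ML, KT, DU]
Visit PI; enqueue PW, HK, BC → queue [KI, IE, UR, UO, ML, KT, DU, PW, HK, BC]
Visit KI → queue [IE, UR, UO, ML, KT, DU, PW, HK, BC]
Visit IE → queue [UR, UO, ML, KT, DU, PW, HK, BC]
Visit UR → queue [UO, ML, KT, DU, PW, HK, BC]
Visit UO → queue [ML, KT, DU, PW, HK, BC]
Visit ML → queue [KT, DU, PW, HK, BC]
Visit KT → queue [DU, PW, HK, BC]
Visit DU → queue [PW, HK, BC]
Visit PW → queue [HK, BC]
Visit HK → queue [BC]
Visit BC → queue []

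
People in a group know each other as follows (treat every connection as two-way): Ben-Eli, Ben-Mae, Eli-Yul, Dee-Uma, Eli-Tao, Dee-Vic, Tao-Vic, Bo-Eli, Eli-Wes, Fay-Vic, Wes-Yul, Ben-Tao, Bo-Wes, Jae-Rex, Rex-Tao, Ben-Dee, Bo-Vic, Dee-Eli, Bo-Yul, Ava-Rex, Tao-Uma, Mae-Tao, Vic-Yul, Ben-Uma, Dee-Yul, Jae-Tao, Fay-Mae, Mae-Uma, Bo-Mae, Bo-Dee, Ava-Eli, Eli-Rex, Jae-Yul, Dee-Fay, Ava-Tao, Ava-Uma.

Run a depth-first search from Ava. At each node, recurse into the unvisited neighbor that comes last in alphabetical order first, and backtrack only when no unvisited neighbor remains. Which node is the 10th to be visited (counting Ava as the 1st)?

Dee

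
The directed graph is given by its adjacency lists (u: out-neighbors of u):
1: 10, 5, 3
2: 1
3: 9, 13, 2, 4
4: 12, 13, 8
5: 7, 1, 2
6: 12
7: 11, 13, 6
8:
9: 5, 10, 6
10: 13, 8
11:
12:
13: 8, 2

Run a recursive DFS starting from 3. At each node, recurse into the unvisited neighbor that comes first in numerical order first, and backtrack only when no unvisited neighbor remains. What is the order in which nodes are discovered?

3 2 1 5 7 6 12 11 13 8 10 4 9

Visit 3
3 → 2
2 → 1
1 → 5
5 → 7
7 → 6
6 → 12
7 → 11
7 → 13
13 → 8
1 → 10
3 → 4
3 → 9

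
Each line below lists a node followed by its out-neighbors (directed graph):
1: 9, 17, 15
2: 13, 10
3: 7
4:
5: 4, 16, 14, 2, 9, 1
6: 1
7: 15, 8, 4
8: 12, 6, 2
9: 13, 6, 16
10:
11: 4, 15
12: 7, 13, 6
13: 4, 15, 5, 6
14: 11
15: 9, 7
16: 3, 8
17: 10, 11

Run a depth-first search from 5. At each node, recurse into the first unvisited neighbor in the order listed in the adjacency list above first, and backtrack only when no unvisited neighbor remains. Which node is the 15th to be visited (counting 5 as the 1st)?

12

Visit 5
5 → 4
5 → 16
16 → 3
3 → 7
7 → 15
15 → 9
9 → 13
13 → 6
6 → 1
1 → 17
17 → 10
17 → 11
7 → 8
8 → 12
8 → 2
5 → 14

Visit order: 5, 4, 16, 3, 7, 15, 9, 13, 6, 1, 17, 10, 11, 8, 12, 2, 14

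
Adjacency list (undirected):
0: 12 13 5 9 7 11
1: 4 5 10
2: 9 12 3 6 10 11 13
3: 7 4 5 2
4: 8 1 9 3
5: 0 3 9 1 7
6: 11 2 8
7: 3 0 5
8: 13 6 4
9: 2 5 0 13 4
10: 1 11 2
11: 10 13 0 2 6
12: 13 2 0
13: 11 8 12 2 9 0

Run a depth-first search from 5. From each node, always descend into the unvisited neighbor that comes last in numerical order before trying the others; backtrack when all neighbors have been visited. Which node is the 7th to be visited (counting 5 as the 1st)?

10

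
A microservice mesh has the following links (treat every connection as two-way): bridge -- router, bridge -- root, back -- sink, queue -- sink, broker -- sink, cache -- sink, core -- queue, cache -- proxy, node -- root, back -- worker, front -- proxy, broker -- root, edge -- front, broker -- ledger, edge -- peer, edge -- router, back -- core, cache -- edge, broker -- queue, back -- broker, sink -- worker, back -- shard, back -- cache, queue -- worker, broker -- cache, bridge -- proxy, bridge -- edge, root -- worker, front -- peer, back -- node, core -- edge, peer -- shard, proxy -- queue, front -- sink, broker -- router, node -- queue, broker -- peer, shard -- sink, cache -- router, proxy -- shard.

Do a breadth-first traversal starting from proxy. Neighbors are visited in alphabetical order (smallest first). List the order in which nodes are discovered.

proxy bridge cache front queue shard edge root router back broker sink peer core node worker ledger

Visit proxy; enqueue bridge, cache, front, queue, shard → queue [bridge, cache, front, queue, shard]
Visit bridge; enqueue edge, root, router → queue [cache, front, queue, shard, edge, root, router]
Visit cache; enqueue back, broker, sink → queue [front, queue, shard, edge, root, router, back, broker, sink]
Visit front; enqueue peer → queue [queue, shard, edge, root, router, back, broker, sink, peer]
Visit queue; enqueue core, node, worker → queue [shard, edge, root, router, back, broker, sink, peer, core, node, worker]
Visit shard → queue [edge, root, router, back, broker, sink, peer, core, node, worker]
Visit edge → queue [root, router, back, broker, sink, peer, core, node, worker]
Visit root → queue [router, back, broker, sink, peer, core, node, worker]
Visit router → queue [back, broker, sink, peer, core, node, worker]
Visit back → queue [broker, sink, peer, core, node, worker]
Visit broker; enqueue ledger → queue [sink, peer, core, node, worker, ledger]
Visit sink → queue [peer, core, node, worker, ledger]
Visit peer → queue [core, node, worker, ledger]
Visit core → queue [node, worker, ledger]
Visit node → queue [worker, ledger]
Visit worker → queue [ledger]
Visit ledger → queue []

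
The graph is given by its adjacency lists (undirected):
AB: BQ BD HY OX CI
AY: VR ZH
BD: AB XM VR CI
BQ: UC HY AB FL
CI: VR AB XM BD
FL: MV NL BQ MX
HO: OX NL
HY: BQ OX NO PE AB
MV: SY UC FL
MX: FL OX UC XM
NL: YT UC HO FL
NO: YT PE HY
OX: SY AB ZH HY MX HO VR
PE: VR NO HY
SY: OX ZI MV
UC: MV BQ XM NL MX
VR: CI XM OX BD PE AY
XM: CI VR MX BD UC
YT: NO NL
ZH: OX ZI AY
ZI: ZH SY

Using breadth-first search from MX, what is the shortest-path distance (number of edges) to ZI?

3

Level 0: MX
Level 1: FL, OX, UC, XM
Level 2: AB, BD, BQ, CI, HO, HY, MV, NL, SY, VR, ZH
Level 3: AY, NO, PE, YT, ZI
ZI first appears at level 3.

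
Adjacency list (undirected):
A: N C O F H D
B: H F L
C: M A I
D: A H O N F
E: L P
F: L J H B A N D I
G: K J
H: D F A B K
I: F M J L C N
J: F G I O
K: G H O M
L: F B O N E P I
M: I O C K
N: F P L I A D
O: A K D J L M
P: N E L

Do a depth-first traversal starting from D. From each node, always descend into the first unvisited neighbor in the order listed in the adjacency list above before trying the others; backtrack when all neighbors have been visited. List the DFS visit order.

D → A → N → F → L → B → H → K → G → J → I → M → O → C → E → P

Visit D
D → A
A → N
N → F
F → L
L → B
B → H
H → K
K → G
G → J
J → I
I → M
M → O
M → C
L → E
E → P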